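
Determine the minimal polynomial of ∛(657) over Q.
m_α(x) = x^3 - 657

α satisfies α^3 = 657, so x^3 - 657 annihilates α. By the rational root test, a rational root p/q (in lowest terms) of x^3 - 657 would satisfy p^3 = 657 q^3, forcing q = 1 and p^3 = 657; but 657 is not a perfect cube, contradiction. A monic cubic over Q with no rational root is irreducible (any nontrivial factorization would include a linear factor). Hence x^3 - 657 is the minimal polynomial of α, and in particular [Q(α):Q] = 3.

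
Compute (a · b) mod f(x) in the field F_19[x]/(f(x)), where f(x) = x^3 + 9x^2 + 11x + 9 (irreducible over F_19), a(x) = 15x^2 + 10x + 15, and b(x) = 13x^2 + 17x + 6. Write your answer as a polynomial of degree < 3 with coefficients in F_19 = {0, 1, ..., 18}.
a · b ≡ 7x + 13 (mod f(x))

Multiply in F_19[x]: a(x)·b(x) = (15x^2 + 10x + 15)·(13x^2 + 17x + 6) = 5x^4 + 5x^3 + 18x^2 + 11x + 14. This has degree ≥ 3, so divide by f(x) over F_19: 5x^4 + 5x^3 + 18x^2 + 11x + 14 = (5x + 17)·(x^3 + 9x^2 + 11x + 9) + (7x + 13). Hence a·b ≡ 7x + 13 (mod f). (F_19[x]/(f) is a field with 19^3 = 6859 elements since f is irreducible of degree 3.)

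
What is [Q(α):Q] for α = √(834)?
[Q(α):Q] = 2

[Q(α):Q] equals the degree of the minimal polynomial of α. Here α^2 = 834 and x^2 - 834 is irreducible (d = 834 is squarefree, ≠ 1, hence not a square), so deg(m_α) = 2. Thus [Q(α):Q] = 2.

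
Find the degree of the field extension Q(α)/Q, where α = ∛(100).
[Q(α):Q] = 3

The minimal polynomial of α is x^3 - 100, irreducible over Q since 100 is not a perfect cube (so x^3 - 100 has no rational root). Hence [Q(α):Q] = deg(m_α) = 3.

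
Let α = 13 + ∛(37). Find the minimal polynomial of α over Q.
m_α(x) = x^3 - 39x^2 + 507x - 2234

Set β = α - 13 = ∛(37), so β^3 = 37. Then (α - 13)^3 - 37 = 0, i.e. α is a root of g(x) = (x - 13)^3 - 37 = x^3 - 39x^2 + 507x - 2234. Since g(x) = h(x - 13) where h(x) = x^3 - 37, and h is irreducible over Q (because 37 is not a perfect cube, so h has no rational root, and a monic cubic with no rational root is irreducible), g is also irreducible (irreducibility is preserved under the substitution x → x - 13). Hence m_α(x) = x^3 - 39x^2 + 507x - 2234.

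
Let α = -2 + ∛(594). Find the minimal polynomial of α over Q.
m_α(x) = x^3 + 6x^2 + 12x - 586

Set β = α + 2 = ∛(594), so β^3 = 594. Then (α + 2)^3 - 594 = 0, i.e. α is a root of g(x) = (x + 2)^3 - 594 = x^3 + 6x^2 + 12x - 586. Since g(x) = h(x + 2) where h(x) = x^3 - 594, and h is irreducible over Q (because 594 is not a perfect cube, so h has no rational root, and a monic cubic with no rational root is irreducible), g is also irreducible (irreducibility is preserved under the substitution x → x + 2). Hence m_α(x) = x^3 + 6x^2 + 12x - 586.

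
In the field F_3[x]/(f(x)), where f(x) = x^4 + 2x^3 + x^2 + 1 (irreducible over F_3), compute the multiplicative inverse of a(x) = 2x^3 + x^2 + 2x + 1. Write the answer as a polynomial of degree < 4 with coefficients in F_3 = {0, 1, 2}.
a(x)^(-1) ≡ x^3 + x^2 + 1 (mod f(x))

Since f is irreducible over F_3, F_3[x]/(f) is a field and a(x) ≠ 0 has an inverse. Apply the extended Euclidean algorithm to f(x) and a(x) in F_3[x]: f(x) = (2x)·a(x) + (x + 1);  a(x) = (2x^2 + 2x)·(x + 1) + (1). The last nonzero remainder is the constant 1 = gcd(f, a) in F_3. Back-substituting through the division chain expresses 1 = s(x)·a(x) + t(x)·f(x) with s(x) ≡ x^3 + x^2 + 1 (mod f), so a(x)^(-1) ≡ s(x) = x^3 + x^2 + 1 (mod f). Check: (2x^3 + x^2 + 2x + 1)·(x^3 + x^2 + 1) = 2x^6 + 2x^3 + 2x^2 + 2x + 1 ≡ 1 (mod x^4 + 2x^3 + x^2 + 1).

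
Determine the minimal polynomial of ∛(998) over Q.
m_α(x) = x^3 - 998

α satisfies α^3 = 998, so x^3 - 998 annihilates α. By the rational root test, a rational root p/q (in lowest terms) of x^3 - 998 would satisfy p^3 = 998 q^3, forcing q = 1 and p^3 = 998; but 998 is not a perfect cube, contradiction. A monic cubic over Q with no rational root is irreducible (any nontrivial factorization would include a linear factor). Hence x^3 - 998 is the minimal polynomial of α, and in particular [Q(α):Q] = 3.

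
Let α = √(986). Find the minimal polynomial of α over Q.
m_α(x) = x^2 - 986

α satisfies α^2 - 986 = 0, so x^2 - 986 annihilates α. Since d = 986 is squarefree and ≠ 1, it is not a perfect square in Q, so x^2 - 986 has no rational root and is therefore irreducible over Q (a degree-2 polynomial over a field is irreducible iff it has no root). Hence m_α(x) = x^2 - 986.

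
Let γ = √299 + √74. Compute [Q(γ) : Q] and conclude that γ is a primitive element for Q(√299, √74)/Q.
[Q(γ) : Q] = 4 (equivalently, Q(γ) = Q(√299, √74))

Obviously Q(γ) ⊆ Q(√299, √74), and [Q(√299, √74):Q] = 4 (since 299, 74 are distinct squarefree integers > 1 with 22126 not a perfect square). To show equality we compute the minimal polynomial of γ. From γ = √299 + √74: γ^2 = 299 + 2√(22126) + 74 = 373 + 2√(22126), so γ^2 - 373 = 2√(22126); squaring, (γ^2 - 373)^2 = 4·22126, i.e. γ^4 - 746γ^2 + 139129 - 88504 = 0, i.e. γ^4 - 746γ^2 + 50625 = 0. So γ is a root of x^4 - 746x^2 + 50625. This polynomial is irreducible over Q: it has no rational root (each ±√299 ± √74 is irrational), and any factorization into two quadratics over Q would force √(22126) ∈ Q (pairing opposite roots) or √299, √74 ∈ Q (other pairings), all impossible. Hence [Q(γ):Q] = 4 = [Q(√299, √74):Q], so Q(γ) = Q(√299, √74).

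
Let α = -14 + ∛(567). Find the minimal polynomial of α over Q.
m_α(x) = x^3 + 42x^2 + 588x + 2177

Set β = α + 14 = ∛(567), so β^3 = 567. Then (α + 14)^3 - 567 = 0, i.e. α is a root of g(x) = (x + 14)^3 - 567 = x^3 + 42x^2 + 588x + 2177. Since g(x) = h(x + 14) where h(x) = x^3 - 567, and h is irreducible over Q (because 567 is not a perfect cube, so h has no rational root, and a monic cubic with no rational root is irreducible), g is also irreducible (irreducibility is preserved under the substitution x → x + 14). Hence m_α(x) = x^3 + 42x^2 + 588x + 2177.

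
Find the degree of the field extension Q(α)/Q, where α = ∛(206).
[Q(α):Q] = 3

The minimal polynomial of α is x^3 - 206, irreducible over Q since 206 is not a perfect cube (so x^3 - 206 has no rational root). Hence [Q(α):Q] = deg(m_α) = 3.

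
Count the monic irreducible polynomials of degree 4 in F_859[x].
There are 136116908070 monic irreducible polynomials of degree 4 over F_859

Each element of F_{859^4} that lies in no proper subfield is a root of exactly one monic irreducible of degree 4 over F_859, and each such polynomial has 4 distinct roots in F_{859^4}. By Möbius inversion the count is N_859(4) = (1/4) Σ_{d|4} μ(4/d) · 859^d = (1/4)(μ(4)·859^1 + μ(2)·859^2 + μ(1)·859^4) = 544467632280/4 = 136116908070.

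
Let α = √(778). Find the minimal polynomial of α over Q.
m_α(x) = x^2 - 778

α satisfies α^2 - 778 = 0, so x^2 - 778 annihilates α. Since d = 778 is squarefree and ≠ 1, it is not a perfect square in Q, so x^2 - 778 has no rational root and is therefore irreducible over Q (a degree-2 polynomial over a field is irreducible iff it has no root). Hence m_α(x) = x^2 - 778.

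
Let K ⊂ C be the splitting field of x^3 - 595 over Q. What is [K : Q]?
[K : Q] = 6

The roots of x^3 - 595 are ∛595, ω∛595, ω^2∛595 where ω = e^(2πi/3) is a primitive cube root of unity, so K = Q(∛595, ω). Now [Q(∛595):Q] = 3 (since 595 is not a perfect cube, x^3 - 595 is irreducible) and [Q(ω):Q] = 2. Both 2 and 3 divide [K:Q], and [K:Q] ≤ 3·2 = 6, so [K:Q] = 6. (Equivalently: Q(∛595) ⊂ R but ω ∉ R, so [K : Q(∛595)] = 2.)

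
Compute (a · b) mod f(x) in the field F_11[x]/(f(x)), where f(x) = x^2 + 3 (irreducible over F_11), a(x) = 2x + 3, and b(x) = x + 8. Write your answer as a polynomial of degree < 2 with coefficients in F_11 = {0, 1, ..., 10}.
a · b ≡ 8x + 7 (mod f(x))

Multiply in F_11[x]: a(x)·b(x) = (2x + 3)·(x + 8) = 2x^2 + 8x + 2. This has degree ≥ 2, so divide by f(x) over F_11: 2x^2 + 8x + 2 = (2)·(x^2 + 3) + (8x + 7). Hence a·b ≡ 8x + 7 (mod f). (F_11[x]/(f) is a field with 11^2 = 121 elements since f is irreducible of degree 2.)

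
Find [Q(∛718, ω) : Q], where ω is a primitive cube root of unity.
[Q(∛718, ω) : Q] = 6

[Q(∛718):Q] = 3 (min poly x^3 - 718, irreducible since 718 is not a perfect cube). [Q(ω):Q] = 2 (min poly x^2 + x + 1). Since Q(∛718) ⊂ R and ω ∉ R, we have ω ∉ Q(∛718), so x^2 + x + 1 remains irreducible over Q(∛718) and [Q(∛718, ω) : Q(∛718)] = 2. By the tower law, [Q(∛718, ω) : Q] = 3 · 2 = 6. (In fact Q(∛718, ω) is the splitting field of x^3 - 718 over Q.)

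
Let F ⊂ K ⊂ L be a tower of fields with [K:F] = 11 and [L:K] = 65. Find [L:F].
[L:F] = 715

The tower law says that for any tower of field extensions F ⊂ K ⊂ L with finite degrees, [L:F] = [L:K] · [K:F]. Here this gives [L:F] = 65 · 11 = 715.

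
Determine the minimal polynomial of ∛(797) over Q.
m_α(x) = x^3 - 797

α satisfies α^3 = 797, so x^3 - 797 annihilates α. By the rational root test, a rational root p/q (in lowest terms) of x^3 - 797 would satisfy p^3 = 797 q^3, forcing q = 1 and p^3 = 797; but 797 is not a perfect cube, contradiction. A monic cubic over Q with no rational root is irreducible (any nontrivial factorization would include a linear factor). Hence x^3 - 797 is the minimal polynomial of α, and in particular [Q(α):Q] = 3.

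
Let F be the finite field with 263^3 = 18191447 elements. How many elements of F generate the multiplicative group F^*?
There are φ(18191446) = 7076160 primitive elements

F_q^* is cyclic of order q - 1 = 18191446. A cyclic group of order m has exactly φ(m) generators. Here m = 18191446 = 2 · 7^2 · 13 · 109 · 131, so the number of primitive elements is φ(18191446) = 7076160.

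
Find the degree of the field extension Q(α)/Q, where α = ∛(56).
[Q(α):Q] = 3

The minimal polynomial of α is x^3 - 56, irreducible over Q since 56 is not a perfect cube (so x^3 - 56 has no rational root). Hence [Q(α):Q] = deg(m_α) = 3.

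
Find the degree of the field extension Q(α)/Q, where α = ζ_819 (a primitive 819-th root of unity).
[Q(α):Q] = 432

The minimal polynomial of ζ_819 over Q is the 819-th cyclotomic polynomial Φ_819(x), which is irreducible over Q and has degree φ(819) = 432. Hence [Q(α):Q] = φ(819) = 432.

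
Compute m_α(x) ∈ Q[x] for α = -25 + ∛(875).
m_α(x) = x^3 + 75x^2 + 1875x + 14750

Set β = α + 25 = ∛(875), so β^3 = 875. Then (α + 25)^3 - 875 = 0, i.e. α is a root of g(x) = (x + 25)^3 - 875 = x^3 + 75x^2 + 1875x + 14750. Since g(x) = h(x + 25) where h(x) = x^3 - 875, and h is irreducible over Q (because 875 is not a perfect cube, so h has no rational root, and a monic cubic with no rational root is irreducible), g is also irreducible (irreducibility is preserved under the substitution x → x + 25). Hence m_α(x) = x^3 + 75x^2 + 1875x + 14750.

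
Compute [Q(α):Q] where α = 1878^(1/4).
[Q(α):Q] = 4

α is a root of x^4 - 1878. By Eisenstein's criterion at the prime p = 2 (which divides the constant term 1878 but p^2 = 4 does not, since 1878 is squarefree), x^4 - 1878 is irreducible over Q. Hence [Q(α):Q] = 4.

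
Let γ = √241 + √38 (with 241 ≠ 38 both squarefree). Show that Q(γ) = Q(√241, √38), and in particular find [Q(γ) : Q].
[Q(γ) : Q] = 4 (equivalently, Q(γ) = Q(√241, √38))

Obviously Q(γ) ⊆ Q(√241, √38), and [Q(√241, √38):Q] = 4 (since 241, 38 are distinct squarefree integers > 1 with 9158 not a perfect square). To show equality we compute the minimal polynomial of γ. From γ = √241 + √38: γ^2 = 241 + 2√(9158) + 38 = 279 + 2√(9158), so γ^2 - 279 = 2√(9158); squaring, (γ^2 - 279)^2 = 4·9158, i.e. γ^4 - 558γ^2 + 77841 - 36632 = 0, i.e. γ^4 - 558γ^2 + 41209 = 0. So γ is a root of x^4 - 558x^2 + 41209. This polynomial is irreducible over Q: it has no rational root (each ±√241 ± √38 is irrational), and any factorization into two quadratics over Q would force √(9158) ∈ Q (pairing opposite roots) or √241, √38 ∈ Q (other pairings), all impossible. Hence [Q(γ):Q] = 4 = [Q(√241, √38):Q], so Q(γ) = Q(√241, √38).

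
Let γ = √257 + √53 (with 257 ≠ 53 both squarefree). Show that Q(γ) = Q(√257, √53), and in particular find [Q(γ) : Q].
[Q(γ) : Q] = 4 (equivalently, Q(γ) = Q(√257, √53))

Obviously Q(γ) ⊆ Q(√257, √53), and [Q(√257, √53):Q] = 4 (since 257, 53 are distinct squarefree integers > 1 with 13621 not a perfect square). To show equality we compute the minimal polynomial of γ. From γ = √257 + √53: γ^2 = 257 + 2√(13621) + 53 = 310 + 2√(13621), so γ^2 - 310 = 2√(13621); squaring, (γ^2 - 310)^2 = 4·13621, i.e. γ^4 - 620γ^2 + 96100 - 54484 = 0, i.e. γ^4 - 620γ^2 + 41616 = 0. So γ is a root of x^4 - 620x^2 + 41616. This polynomial is irreducible over Q: it has no rational root (each ±√257 ± √53 is irrational), and any factorization into two quadratics over Q would force √(13621) ∈ Q (pairing opposite roots) or √257, √53 ∈ Q (other pairings), all impossible. Hence [Q(γ):Q] = 4 = [Q(√257, √53):Q], so Q(γ) = Q(√257, √53).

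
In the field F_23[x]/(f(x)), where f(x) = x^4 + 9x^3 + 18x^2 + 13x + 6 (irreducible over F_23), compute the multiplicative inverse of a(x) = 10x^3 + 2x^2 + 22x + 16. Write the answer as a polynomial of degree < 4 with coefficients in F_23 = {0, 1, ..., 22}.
a(x)^(-1) ≡ 19x^3 + 17x^2 + 8x + 3 (mod f(x))

Since f is irreducible over F_23, F_23[x]/(f) is a field and a(x) ≠ 0 has an inverse. Apply the extended Euclidean algorithm to f(x) and a(x) in F_23[x]: f(x) = (7x + 11)·a(x) + (3x^2 + 4x + 14);  a(x) = (11x + 9)·(3x^2 + 4x + 14) + (16x + 5);  (3x^2 + 4x + 14) = (16x + 1)·(16x + 5) + (9). The last nonzero remainder is the constant 9 = gcd(f, a) in F_23. Back-substituting through the division chain expresses 9 = s(x)·a(x) + t(x)·f(x) with s(x) ≡ 10x^3 + 15x^2 + 3x + 4 (mod f), so (10x^3 + 15x^2 + 3x + 4)·a(x) ≡ 9 (mod f). Multiplying by 9^(-1) ≡ 18 in F_23 gives a(x)^(-1) ≡ 18·(10x^3 + 15x^2 + 3x + 4) ≡ 19x^3 + 17x^2 + 8x + 3 (mod f). Check: (10x^3 + 2x^2 + 22x + 16)·(19x^3 + 17x^2 + 8x + 3) = 6x^6 + x^5 + 3x^4 + 11x^3 + 17x^2 + 10x + 2 ≡ 1 (mod x^4 + 9x^3 + 18x^2 + 13x + 6).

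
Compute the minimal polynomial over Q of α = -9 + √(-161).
m_α(x) = x^2 + 18x + 242

From α + 9 = √(-161), squaring gives (α + 9)^2 = -161, i.e. α^2 + 18α + 81 = -161, so α^2 + 18α + 242 = 0. The discriminant of x^2 + 18x + 242 is (18)^2 - 4·(242) = 324 - 968 = -644, and 4·(-161) is not a perfect square in Q since -161 is squarefree and ≠ 1. Hence x^2 + 18x + 242 is irreducible over Q and is the minimal polynomial of α.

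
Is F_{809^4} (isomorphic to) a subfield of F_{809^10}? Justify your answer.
No: F_{809^4} is not a subfield of F_{809^10}

F_{p^m} embeds in F_{p^n} iff m | n. Here 4 ∤ 10 (since 10 = 2·4 + 2 with remainder 2 ≠ 0), so F_{809^4} is not a subfield of F_{809^10}. Equivalently: if it were, the tower law would give 4 = [F_{809^4}:F_809] dividing [F_{809^10}:F_809] = 10, contradiction.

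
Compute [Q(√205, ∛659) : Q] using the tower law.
[Q(√205, ∛659) : Q] = 6

Let L = Q(√205, ∛659). Since Q(√205) ⊂ L and [Q(√205):Q] = 2, the tower law gives 2 | [L:Q]. Likewise Q(∛659) ⊂ L with [Q(∛659):Q] = 3 (because 659 is not a perfect cube), so 3 | [L:Q]. As gcd(2,3) = 1, [L:Q] is divisible by 6. Conversely L is generated over Q by √205 and ∛659, so [L:Q] ≤ 2·3 = 6. Therefore [Q(√205, ∛659) : Q] = 6.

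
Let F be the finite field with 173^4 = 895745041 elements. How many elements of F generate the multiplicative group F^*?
There are φ(895745040) = 216760320 primitive elements

F_q^* is cyclic of order q - 1 = 895745040. A cyclic group of order m has exactly φ(m) generators. Here m = 895745040 = 2^4 · 3 · 5 · 29 · 41 · 43 · 73, so the number of primitive elements is φ(895745040) = 216760320.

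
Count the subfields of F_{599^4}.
F_{599^4} has 3 subfields

The subfields of F_{p^n} are exactly the fields F_{p^d} for d | n (each is the fixed field of the unique index-d subgroup of Gal(F_{p^n}/F_p) ≅ Z/nZ). The divisors of n = 4 are {1, 2, 4}, giving 3 subfields: F_{599^1}, F_{599^2}, F_{599^4}.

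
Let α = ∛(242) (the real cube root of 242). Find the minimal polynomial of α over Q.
m_α(x) = x^3 - 242

α satisfies α^3 = 242, so x^3 - 242 annihilates α. By the rational root test, a rational root p/q (in lowest terms) of x^3 - 242 would satisfy p^3 = 242 q^3, forcing q = 1 and p^3 = 242; but 242 is not a perfect cube, contradiction. A monic cubic over Q with no rational root is irreducible (any nontrivial factorization would include a linear factor). Hence x^3 - 242 is the minimal polynomial of α, and in particular [Q(α):Q] = 3.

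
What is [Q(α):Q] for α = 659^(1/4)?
[Q(α):Q] = 4

α is a root of x^4 - 659. By Eisenstein's criterion at the prime p = 659 (which divides the constant term 659 but p^2 = 434281 does not, since 659 is squarefree), x^4 - 659 is irreducible over Q. Hence [Q(α):Q] = 4.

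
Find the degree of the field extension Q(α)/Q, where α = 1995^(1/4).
[Q(α):Q] = 4

α is a root of x^4 - 1995. By Eisenstein's criterion at the prime p = 3 (which divides the constant term 1995 but p^2 = 9 does not, since 1995 is squarefree), x^4 - 1995 is irreducible over Q. Hence [Q(α):Q] = 4.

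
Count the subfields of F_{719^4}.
F_{719^4} has 3 subfields

The subfields of F_{p^n} are exactly the fields F_{p^d} for d | n (each is the fixed field of the unique index-d subgroup of Gal(F_{p^n}/F_p) ≅ Z/nZ). The divisors of n = 4 are {1, 2, 4}, giving 3 subfields: F_{719^1}, F_{719^2}, F_{719^4}.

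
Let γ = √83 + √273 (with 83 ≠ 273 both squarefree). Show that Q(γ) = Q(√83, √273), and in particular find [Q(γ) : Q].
[Q(γ) : Q] = 4 (equivalently, Q(γ) = Q(√83, √273))

Obviously Q(γ) ⊆ Q(√83, √273), and [Q(√83, √273):Q] = 4 (since 83, 273 are distinct squarefree integers > 1 with 22659 not a perfect square). To show equality we compute the minimal polynomial of γ. From γ = √83 + √273: γ^2 = 83 + 2√(22659) + 273 = 356 + 2√(22659), so γ^2 - 356 = 2√(22659); squaring, (γ^2 - 356)^2 = 4·22659, i.e. γ^4 - 712γ^2 + 126736 - 90636 = 0, i.e. γ^4 - 712γ^2 + 36100 = 0. So γ is a root of x^4 - 712x^2 + 36100. This polynomial is irreducible over Q: it has no rational root (each ±√83 ± √273 is irrational), and any factorization into two quadratics over Q would force √(22659) ∈ Q (pairing opposite roots) or √83, √273 ∈ Q (other pairings), all impossible. Hence [Q(γ):Q] = 4 = [Q(√83, √273):Q], so Q(γ) = Q(√83, √273).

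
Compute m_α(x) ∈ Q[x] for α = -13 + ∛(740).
m_α(x) = x^3 + 39x^2 + 507x + 1457

Set β = α + 13 = ∛(740), so β^3 = 740. Then (α + 13)^3 - 740 = 0, i.e. α is a root of g(x) = (x + 13)^3 - 740 = x^3 + 39x^2 + 507x + 1457. Since g(x) = h(x + 13) where h(x) = x^3 - 740, and h is irreducible over Q (because 740 is not a perfect cube, so h has no rational root, and a monic cubic with no rational root is irreducible), g is also irreducible (irreducibility is preserved under the substitution x → x + 13). Hence m_α(x) = x^3 + 39x^2 + 507x + 1457.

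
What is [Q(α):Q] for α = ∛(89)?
[Q(α):Q] = 3

The minimal polynomial of α is x^3 - 89, irreducible over Q since 89 is not a perfect cube (so x^3 - 89 has no rational root). Hence [Q(α):Q] = deg(m_α) = 3.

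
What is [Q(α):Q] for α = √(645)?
[Q(α):Q] = 2

[Q(α):Q] equals the degree of the minimal polynomial of α. Here α^2 = 645 and x^2 - 645 is irreducible (d = 645 is squarefree, ≠ 1, hence not a square), so deg(m_α) = 2. Thus [Q(α):Q] = 2.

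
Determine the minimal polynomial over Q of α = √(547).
m_α(x) = x^2 - 547

α satisfies α^2 - 547 = 0, so x^2 - 547 annihilates α. Since d = 547 is squarefree and ≠ 1, it is not a perfect square in Q, so x^2 - 547 has no rational root and is therefore irreducible over Q (a degree-2 polynomial over a field is irreducible iff it has no root). Hence m_α(x) = x^2 - 547.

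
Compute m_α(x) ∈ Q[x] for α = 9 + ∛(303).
m_α(x) = x^3 - 27x^2 + 243x - 1032

Set β = α - 9 = ∛(303), so β^3 = 303. Then (α - 9)^3 - 303 = 0, i.e. α is a root of g(x) = (x - 9)^3 - 303 = x^3 - 27x^2 + 243x - 1032. Since g(x) = h(x - 9) where h(x) = x^3 - 303, and h is irreducible over Q (because 303 is not a perfect cube, so h has no rational root, and a monic cubic with no rational root is irreducible), g is also irreducible (irreducibility is preserved under the substitution x → x - 9). Hence m_α(x) = x^3 - 27x^2 + 243x - 1032.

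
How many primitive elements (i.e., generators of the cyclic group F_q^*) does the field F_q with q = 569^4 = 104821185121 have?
There are φ(104821185120) = 26108006400 primitive elements

F_q^* is cyclic of order q - 1 = 104821185120. A cyclic group of order m has exactly φ(m) generators. Here m = 104821185120 = 2^5 · 3 · 5 · 19 · 71 · 161881, so the number of primitive elements is φ(104821185120) = 26108006400.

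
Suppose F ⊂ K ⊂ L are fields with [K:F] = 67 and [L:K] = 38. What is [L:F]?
[L:F] = 2546

The tower law says that for any tower of field extensions F ⊂ K ⊂ L with finite degrees, [L:F] = [L:K] · [K:F]. Here this gives [L:F] = 38 · 67 = 2546.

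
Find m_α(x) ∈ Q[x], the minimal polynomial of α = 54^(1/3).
m_α(x) = x^3 - 54

α satisfies α^3 = 54, so x^3 - 54 annihilates α. By the rational root test, a rational root p/q (in lowest terms) of x^3 - 54 would satisfy p^3 = 54 q^3, forcing q = 1 and p^3 = 54; but 54 is not a perfect cube, contradiction. A monic cubic over Q with no rational root is irreducible (any nontrivial factorization would include a linear factor). Hence x^3 - 54 is the minimal polynomial of α, and in particular [Q(α):Q] = 3.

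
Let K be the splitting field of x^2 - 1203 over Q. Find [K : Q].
[K : Q] = 2

f(x) = x^2 - 1203 factors as (x - √1203)(x + √1203). The splitting field is K = Q(√1203). Since 1203 is squarefree and > 1, it is not a perfect square, so x^2 - 1203 is irreducible over Q and [Q(√1203) : Q] = 2. Hence [K : Q] = 2.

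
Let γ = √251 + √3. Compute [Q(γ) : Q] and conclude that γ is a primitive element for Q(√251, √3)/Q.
[Q(γ) : Q] = 4 (equivalently, Q(γ) = Q(√251, √3))

Obviously Q(γ) ⊆ Q(√251, √3), and [Q(√251, √3):Q] = 4 (since 251, 3 are distinct squarefree integers > 1 with 753 not a perfect square). To show equality we compute the minimal polynomial of γ. From γ = √251 + √3: γ^2 = 251 + 2√(753) + 3 = 254 + 2√(753), so γ^2 - 254 = 2√(753); squaring, (γ^2 - 254)^2 = 4·753, i.e. γ^4 - 508γ^2 + 64516 - 3012 = 0, i.e. γ^4 - 508γ^2 + 61504 = 0. So γ is a root of x^4 - 508x^2 + 61504. This polynomial is irreducible over Q: it has no rational root (each ±√251 ± √3 is irrational), and any factorization into two quadratics over Q would force √(753) ∈ Q (pairing opposite roots) or √251, √3 ∈ Q (other pairings), all impossible. Hence [Q(γ):Q] = 4 = [Q(√251, √3):Q], so Q(γ) = Q(√251, √3).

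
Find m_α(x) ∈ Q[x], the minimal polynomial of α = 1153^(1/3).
m_α(x) = x^3 - 1153

α satisfies α^3 = 1153, so x^3 - 1153 annihilates α. By the rational root test, a rational root p/q (in lowest terms) of x^3 - 1153 would satisfy p^3 = 1153 q^3, forcing q = 1 and p^3 = 1153; but 1153 is not a perfect cube, contradiction. A monic cubic over Q with no rational root is irreducible (any nontrivial factorization would include a linear factor). Hence x^3 - 1153 is the minimal polynomial of α, and in particular [Q(α):Q] = 3.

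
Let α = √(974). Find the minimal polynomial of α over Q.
m_α(x) = x^2 - 974

α satisfies α^2 - 974 = 0, so x^2 - 974 annihilates α. Since d = 974 is squarefree and ≠ 1, it is not a perfect square in Q, so x^2 - 974 has no rational root and is therefore irreducible over Q (a degree-2 polynomial over a field is irreducible iff it has no root). Hence m_α(x) = x^2 - 974.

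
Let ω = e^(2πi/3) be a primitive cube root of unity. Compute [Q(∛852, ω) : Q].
[Q(∛852, ω) : Q] = 6

[Q(∛852):Q] = 3 (min poly x^3 - 852, irreducible since 852 is not a perfect cube). [Q(ω):Q] = 2 (min poly x^2 + x + 1). Since Q(∛852) ⊂ R and ω ∉ R, we have ω ∉ Q(∛852), so x^2 + x + 1 remains irreducible over Q(∛852) and [Q(∛852, ω) : Q(∛852)] = 2. By the tower law, [Q(∛852, ω) : Q] = 3 · 2 = 6. (In fact Q(∛852, ω) is the splitting field of x^3 - 852 over Q.)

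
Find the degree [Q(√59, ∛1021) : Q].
[Q(√59, ∛1021) : Q] = 6

Let L = Q(√59, ∛1021). Since Q(√59) ⊂ L and [Q(√59):Q] = 2, the tower law gives 2 | [L:Q]. Likewise Q(∛1021) ⊂ L with [Q(∛1021):Q] = 3 (because 1021 is not a perfect cube), so 3 | [L:Q]. As gcd(2,3) = 1, [L:Q] is divisible by 6. Conversely L is generated over Q by √59 and ∛1021, so [L:Q] ≤ 2·3 = 6. Therefore [Q(√59, ∛1021) : Q] = 6.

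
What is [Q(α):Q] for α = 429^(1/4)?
[Q(α):Q] = 4

α is a root of x^4 - 429. By Eisenstein's criterion at the prime p = 3 (which divides the constant term 429 but p^2 = 9 does not, since 429 is squarefree), x^4 - 429 is irreducible over Q. Hence [Q(α):Q] = 4.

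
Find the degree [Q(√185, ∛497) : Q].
[Q(√185, ∛497) : Q] = 6

Let L = Q(√185, ∛497). Since Q(√185) ⊂ L and [Q(√185):Q] = 2, the tower law gives 2 | [L:Q]. Likewise Q(∛497) ⊂ L with [Q(∛497):Q] = 3 (because 497 is not a perfect cube), so 3 | [L:Q]. As gcd(2,3) = 1, [L:Q] is divisible by 6. Conversely L is generated over Q by √185 and ∛497, so [L:Q] ≤ 2·3 = 6. Therefore [Q(√185, ∛497) : Q] = 6.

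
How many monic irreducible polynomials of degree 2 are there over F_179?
There are 15931 monic irreducible polynomials of degree 2 over F_179

Each element of F_{179^2} that lies in no proper subfield is a root of exactly one monic irreducible of degree 2 over F_179, and each such polynomial has 2 distinct roots in F_{179^2}. By Möbius inversion the count is N_179(2) = (1/2) Σ_{d|2} μ(2/d) · 179^d = (1/2)(μ(2)·179^1 + μ(1)·179^2) = 31862/2 = 15931.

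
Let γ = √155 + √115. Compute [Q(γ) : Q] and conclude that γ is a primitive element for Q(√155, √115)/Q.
[Q(γ) : Q] = 4 (equivalently, Q(γ) = Q(√155, √115))

Obviously Q(γ) ⊆ Q(√155, √115), and [Q(√155, √115):Q] = 4 (since 155, 115 are distinct squarefree integers > 1 with 17825 not a perfect square). To show equality we compute the minimal polynomial of γ. From γ = √155 + √115: γ^2 = 155 + 2√(17825) + 115 = 270 + 2√(17825), so γ^2 - 270 = 2√(17825); squaring, (γ^2 - 270)^2 = 4·17825, i.e. γ^4 - 540γ^2 + 72900 - 71300 = 0, i.e. γ^4 - 540γ^2 + 1600 = 0. So γ is a root of x^4 - 540x^2 + 1600. This polynomial is irreducible over Q: it has no rational root (each ±√155 ± √115 is irrational), and any factorization into two quadratics over Q would force √(17825) ∈ Q (pairing opposite roots) or √155, √115 ∈ Q (other pairings), all impossible. Hence [Q(γ):Q] = 4 = [Q(√155, √115):Q], so Q(γ) = Q(√155, √115).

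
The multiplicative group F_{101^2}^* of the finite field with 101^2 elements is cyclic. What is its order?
|F_{101^2}^*| = 10200

F_{101^2} has 101^2 = 10201 elements; its multiplicative group consists of all nonzero elements, so |F_{101^2}^*| = 10201 - 1 = 10200. (It is cyclic since any finite subgroup of the multiplicative group of a field is cyclic.)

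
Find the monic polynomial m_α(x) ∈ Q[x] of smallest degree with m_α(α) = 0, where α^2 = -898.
m_α(x) = x^2 + 898

α satisfies α^2 + 898 = 0, so x^2 + 898 annihilates α. Since d = -898 is squarefree and ≠ 1, it is not a perfect square in Q, so x^2 + 898 has no rational root and is therefore irreducible over Q (a degree-2 polynomial over a field is irreducible iff it has no root). Hence m_α(x) = x^2 + 898.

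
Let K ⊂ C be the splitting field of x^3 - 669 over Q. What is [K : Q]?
[K : Q] = 6

The roots of x^3 - 669 are ∛669, ω∛669, ω^2∛669 where ω = e^(2πi/3) is a primitive cube root of unity, so K = Q(∛669, ω). Now [Q(∛669):Q] = 3 (since 669 is not a perfect cube, x^3 - 669 is irreducible) and [Q(ω):Q] = 2. Both 2 and 3 divide [K:Q], and [K:Q] ≤ 3·2 = 6, so [K:Q] = 6. (Equivalently: Q(∛669) ⊂ R but ω ∉ R, so [K : Q(∛669)] = 2.)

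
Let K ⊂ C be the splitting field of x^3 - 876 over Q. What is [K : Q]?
[K : Q] = 6

The roots of x^3 - 876 are ∛876, ω∛876, ω^2∛876 where ω = e^(2πi/3) is a primitive cube root of unity, so K = Q(∛876, ω). Now [Q(∛876):Q] = 3 (since 876 is not a perfect cube, x^3 - 876 is irreducible) and [Q(ω):Q] = 2. Both 2 and 3 divide [K:Q], and [K:Q] ≤ 3·2 = 6, so [K:Q] = 6. (Equivalently: Q(∛876) ⊂ R but ω ∉ R, so [K : Q(∛876)] = 2.)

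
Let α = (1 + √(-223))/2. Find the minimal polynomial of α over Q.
m_α(x) = x^2 - x + 56

From 2α - 1 = √(-223), squaring gives (2α - 1)^2 = -223, i.e. 4α^2 - 4α + 1 = -223, so α^2 - α + (1 + 223)/4 = 0. Since -223 ≡ 1 (mod 4), (1 + 223)/4 = 56 ∈ Z. The polynomial x^2 - x + 56 has discriminant 1 - 4·(56) = -223, which is not a perfect square in Q (d = -223 is squarefree and ≠ 1), so x^2 - x + 56 is irreducible over Q. It is the minimal polynomial of α.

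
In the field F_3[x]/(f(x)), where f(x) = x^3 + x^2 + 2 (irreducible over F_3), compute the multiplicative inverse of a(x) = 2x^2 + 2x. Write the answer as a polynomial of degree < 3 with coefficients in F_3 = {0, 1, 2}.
a(x)^(-1) ≡ 2x (mod f(x))

Since f is irreducible over F_3, F_3[x]/(f) is a field and a(x) ≠ 0 has an inverse. Apply the extended Euclidean algorithm to f(x) and a(x) in F_3[x]: f(x) = (2x)·a(x) + (2). The last nonzero remainder is the constant 2 = gcd(f, a) in F_3. Back-substituting through the division chain expresses 2 = s(x)·a(x) + t(x)·f(x) with s(x) ≡ x (mod f), so (x)·a(x) ≡ 2 (mod f). Multiplying by 2^(-1) ≡ 2 in F_3 gives a(x)^(-1) ≡ 2·(x) ≡ 2x (mod f). Check: (2x^2 + 2x)·(2x) = x^3 + x^2 ≡ 1 (mod x^3 + x^2 + 2).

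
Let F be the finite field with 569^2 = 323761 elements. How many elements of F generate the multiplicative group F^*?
There are φ(323760) = 80640 primitive elements

F_q^* is cyclic of order q - 1 = 323760. A cyclic group of order m has exactly φ(m) generators. Here m = 323760 = 2^4 · 3 · 5 · 19 · 71, so the number of primitive elements is φ(323760) = 80640.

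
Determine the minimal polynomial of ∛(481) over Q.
m_α(x) = x^3 - 481

α satisfies α^3 = 481, so x^3 - 481 annihilates α. By the rational root test, a rational root p/q (in lowest terms) of x^3 - 481 would satisfy p^3 = 481 q^3, forcing q = 1 and p^3 = 481; but 481 is not a perfect cube, contradiction. A monic cubic over Q with no rational root is irreducible (any nontrivial factorization would include a linear factor). Hence x^3 - 481 is the minimal polynomial of α, and in particular [Q(α):Q] = 3.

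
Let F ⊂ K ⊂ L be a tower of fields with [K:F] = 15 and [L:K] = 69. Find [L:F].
[L:F] = 1035

The tower law says that for any tower of field extensions F ⊂ K ⊂ L with finite degrees, [L:F] = [L:K] · [K:F]. Here this gives [L:F] = 69 · 15 = 1035.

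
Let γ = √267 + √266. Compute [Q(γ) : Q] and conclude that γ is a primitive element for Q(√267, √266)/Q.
[Q(γ) : Q] = 4 (equivalently, Q(γ) = Q(√267, √266))

Obviously Q(γ) ⊆ Q(√267, √266), and [Q(√267, √266):Q] = 4 (since 267, 266 are distinct squarefree integers > 1 with 71022 not a perfect square). To show equality we compute the minimal polynomial of γ. From γ = √267 + √266: γ^2 = 267 + 2√(71022) + 266 = 533 + 2√(71022), so γ^2 - 533 = 2√(71022); squaring, (γ^2 - 533)^2 = 4·71022, i.e. γ^4 - 1066γ^2 + 284089 - 284088 = 0, i.e. γ^4 - 1066γ^2 + 1 = 0. So γ is a root of x^4 - 1066x^2 + 1. This polynomial is irreducible over Q: it has no rational root (each ±√267 ± √266 is irrational), and any factorization into two quadratics over Q would force √(71022) ∈ Q (pairing opposite roots) or √267, √266 ∈ Q (other pairings), all impossible. Hence [Q(γ):Q] = 4 = [Q(√267, √266):Q], so Q(γ) = Q(√267, √266).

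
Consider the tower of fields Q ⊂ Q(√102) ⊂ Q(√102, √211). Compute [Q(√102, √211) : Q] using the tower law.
[Q(√102, √211) : Q] = 4

[Q(√102):Q] = 2 (min poly x^2 - 102, irreducible since 102 is squarefree > 1). For the top step, suppose √211 ∈ Q(√102), say √211 = c + d√102 with c, d ∈ Q. Squaring: 211 = c^2 + 102d^2 + 2cd√102. Since √102 ∉ Q this forces 2cd = 0. If d = 0 then √211 = c ∈ Q, contradicting 211 squarefree > 1. If c = 0 then 211 = 102d^2, so 102·211 = (102d)^2 is a perfect square in Q — but 102·211 = 21522 is not a perfect square (since 102 and 211 are distinct squarefree integers). Contradiction. Hence √211 ∉ Q(√102), so x^2 - 211 stays irreducible over Q(√102) and [Q(√102, √211) : Q(√102)] = 2. By the tower law, [Q(√102, √211) : Q] = 2 · 2 = 4.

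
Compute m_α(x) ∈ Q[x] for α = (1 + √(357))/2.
m_α(x) = x^2 - x - 89

From 2α - 1 = √(357), squaring gives (2α - 1)^2 = 357, i.e. 4α^2 - 4α + 1 = 357, so α^2 - α + (1 - 357)/4 = 0. Since 357 ≡ 1 (mod 4), (1 - 357)/4 = -89 ∈ Z. The polynomial x^2 - x - 89 has discriminant 1 - 4·(-89) = 357, which is not a perfect square in Q (d = 357 is squarefree and ≠ 1), so x^2 - x - 89 is irreducible over Q. It is the minimal polynomial of α.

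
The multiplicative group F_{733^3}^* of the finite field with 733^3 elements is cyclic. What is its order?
|F_{733^3}^*| = 393832836

F_{733^3} has 733^3 = 393832837 elements; its multiplicative group consists of all nonzero elements, so |F_{733^3}^*| = 393832837 - 1 = 393832836. (It is cyclic since any finite subgroup of the multiplicative group of a field is cyclic.)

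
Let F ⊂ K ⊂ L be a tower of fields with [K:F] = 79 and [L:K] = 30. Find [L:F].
[L:F] = 2370

The tower law says that for any tower of field extensions F ⊂ K ⊂ L with finite degrees, [L:F] = [L:K] · [K:F]. Here this gives [L:F] = 30 · 79 = 2370.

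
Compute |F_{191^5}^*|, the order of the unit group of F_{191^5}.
|F_{191^5}^*| = 254194901950

F_{191^5} has 191^5 = 254194901951 elements; its multiplicative group consists of all nonzero elements, so |F_{191^5}^*| = 254194901951 - 1 = 254194901950. (It is cyclic since any finite subgroup of the multiplicative group of a field is cyclic.)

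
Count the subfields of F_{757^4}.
F_{757^4} has 3 subfields

The subfields of F_{p^n} are exactly the fields F_{p^d} for d | n (each is the fixed field of the unique index-d subgroup of Gal(F_{p^n}/F_p) ≅ Z/nZ). The divisors of n = 4 are {1, 2, 4}, giving 3 subfields: F_{757^1}, F_{757^2}, F_{757^4}.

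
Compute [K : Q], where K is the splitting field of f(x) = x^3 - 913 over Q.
[K : Q] = 6

The roots of x^3 - 913 are ∛913, ω∛913, ω^2∛913 where ω = e^(2πi/3) is a primitive cube root of unity, so K = Q(∛913, ω). Now [Q(∛913):Q] = 3 (since 913 is not a perfect cube, x^3 - 913 is irreducible) and [Q(ω):Q] = 2. Both 2 and 3 divide [K:Q], and [K:Q] ≤ 3·2 = 6, so [K:Q] = 6. (Equivalently: Q(∛913) ⊂ R but ω ∉ R, so [K : Q(∛913)] = 2.)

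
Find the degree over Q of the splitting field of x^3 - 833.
[K : Q] = 6

The roots of x^3 - 833 are ∛833, ω∛833, ω^2∛833 where ω = e^(2πi/3) is a primitive cube root of unity, so K = Q(∛833, ω). Now [Q(∛833):Q] = 3 (since 833 is not a perfect cube, x^3 - 833 is irreducible) and [Q(ω):Q] = 2. Both 2 and 3 divide [K:Q], and [K:Q] ≤ 3·2 = 6, so [K:Q] = 6. (Equivalently: Q(∛833) ⊂ R but ω ∉ R, so [K : Q(∛833)] = 2.)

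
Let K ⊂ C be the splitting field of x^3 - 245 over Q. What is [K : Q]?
[K : Q] = 6

The roots of x^3 - 245 are ∛245, ω∛245, ω^2∛245 where ω = e^(2πi/3) is a primitive cube root of unity, so K = Q(∛245, ω). Now [Q(∛245):Q] = 3 (since 245 is not a perfect cube, x^3 - 245 is irreducible) and [Q(ω):Q] = 2. Both 2 and 3 divide [K:Q], and [K:Q] ≤ 3·2 = 6, so [K:Q] = 6. (Equivalently: Q(∛245) ⊂ R but ω ∉ R, so [K : Q(∛245)] = 2.)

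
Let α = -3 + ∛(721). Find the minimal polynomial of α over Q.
m_α(x) = x^3 + 9x^2 + 27x - 694

Set β = α + 3 = ∛(721), so β^3 = 721. Then (α + 3)^3 - 721 = 0, i.e. α is a root of g(x) = (x + 3)^3 - 721 = x^3 + 9x^2 + 27x - 694. Since g(x) = h(x + 3) where h(x) = x^3 - 721, and h is irreducible over Q (because 721 is not a perfect cube, so h has no rational root, and a monic cubic with no rational root is irreducible), g is also irreducible (irreducibility is preserved under the substitution x → x + 3). Hence m_α(x) = x^3 + 9x^2 + 27x - 694.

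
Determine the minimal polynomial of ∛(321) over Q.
m_α(x) = x^3 - 321

α satisfies α^3 = 321, so x^3 - 321 annihilates α. By the rational root test, a rational root p/q (in lowest terms) of x^3 - 321 would satisfy p^3 = 321 q^3, forcing q = 1 and p^3 = 321; but 321 is not a perfect cube, contradiction. A monic cubic over Q with no rational root is irreducible (any nontrivial factorization would include a linear factor). Hence x^3 - 321 is the minimal polynomial of α, and in particular [Q(α):Q] = 3.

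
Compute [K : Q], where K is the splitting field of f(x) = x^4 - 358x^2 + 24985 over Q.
[K : Q] = 4

Solving the quadratic in x^2: x^2 = (358 ± √(358^2 - 4·24985))/2 = (358 ± √28224)/2 = (358 ± 168)/2, giving x^2 = 263 or x^2 = 95. So f(x) = (x^2 - 263)(x^2 - 95) and the roots of f are ±√263, ±√95. Hence the splitting field is K = Q(√263, √95). Since 263 and 95 are distinct squarefree integers > 1, their product 24985 is not a perfect square, so √95 ∉ Q(√263). By the tower law [K:Q] = [Q(√263,√95):Q(√263)] · [Q(√263):Q] = 2 · 2 = 4.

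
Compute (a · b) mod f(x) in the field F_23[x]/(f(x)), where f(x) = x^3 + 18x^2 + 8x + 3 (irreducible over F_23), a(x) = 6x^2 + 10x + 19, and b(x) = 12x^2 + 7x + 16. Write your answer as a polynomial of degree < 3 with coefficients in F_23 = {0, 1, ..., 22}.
a · b ≡ 13x^2 + 18x + 3 (mod f(x))

Multiply in F_23[x]: a(x)·b(x) = (6x^2 + 10x + 19)·(12x^2 + 7x + 16) = 3x^4 + x^3 + 3x^2 + 17x + 5. This has degree ≥ 3, so divide by f(x) over F_23: 3x^4 + x^3 + 3x^2 + 17x + 5 = (3x + 16)·(x^3 + 18x^2 + 8x + 3) + (13x^2 + 18x + 3). Hence a·b ≡ 13x^2 + 18x + 3 (mod f). (F_23[x]/(f) is a field with 23^3 = 12167 elements since f is irreducible of degree 3.)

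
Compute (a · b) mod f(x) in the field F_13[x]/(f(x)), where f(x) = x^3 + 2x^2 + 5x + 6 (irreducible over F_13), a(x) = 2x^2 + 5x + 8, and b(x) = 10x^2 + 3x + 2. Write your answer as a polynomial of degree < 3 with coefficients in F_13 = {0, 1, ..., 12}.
a · b ≡ 6x^2 + 3x + 11 (mod f(x))

Multiply in F_13[x]: a(x)·b(x) = (2x^2 + 5x + 8)·(10x^2 + 3x + 2) = 7x^4 + 4x^3 + 8x^2 + 8x + 3. This has degree ≥ 3, so divide by f(x) over F_13: 7x^4 + 4x^3 + 8x^2 + 8x + 3 = (7x + 3)·(x^3 + 2x^2 + 5x + 6) + (6x^2 + 3x + 11). Hence a·b ≡ 6x^2 + 3x + 11 (mod f). (F_13[x]/(f) is a field with 13^3 = 2197 elements since f is irreducible of degree 3.)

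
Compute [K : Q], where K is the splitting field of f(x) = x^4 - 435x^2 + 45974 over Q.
[K : Q] = 4

Solving the quadratic in x^2: x^2 = (435 ± √(435^2 - 4·45974))/2 = (435 ± √5329)/2 = (435 ± 73)/2, giving x^2 = 181 or x^2 = 254. So f(x) = (x^2 - 181)(x^2 - 254) and the roots of f are ±√181, ±√254. Hence the splitting field is K = Q(√181, √254). Since 181 and 254 are distinct squarefree integers > 1, their product 45974 is not a perfect square, so √254 ∉ Q(√181). By the tower law [K:Q] = [Q(√181,√254):Q(√181)] · [Q(√181):Q] = 2 · 2 = 4.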